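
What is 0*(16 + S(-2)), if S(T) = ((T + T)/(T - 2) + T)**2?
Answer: 0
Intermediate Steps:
S(T) = (T + 2*T/(-2 + T))**2 (S(T) = ((2*T)/(-2 + T) + T)**2 = (2*T/(-2 + T) + T)**2 = (T + 2*T/(-2 + T))**2)
0*(16 + S(-2)) = 0*(16 + (-2)**4/(-2 - 2)**2) = 0*(16 + 16/(-4)**2) = 0*(16 + 16*(1/16)) = 0*(16 + 1) = 0*17 = 0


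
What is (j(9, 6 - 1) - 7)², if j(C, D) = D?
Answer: 4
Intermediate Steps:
(j(9, 6 - 1) - 7)² = ((6 - 1) - 7)² = (5 - 7)² = (-2)² = 4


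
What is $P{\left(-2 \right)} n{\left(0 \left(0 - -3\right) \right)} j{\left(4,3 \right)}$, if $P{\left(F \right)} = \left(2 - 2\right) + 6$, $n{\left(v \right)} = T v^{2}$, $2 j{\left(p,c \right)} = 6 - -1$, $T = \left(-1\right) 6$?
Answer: $0$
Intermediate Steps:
$T = -6$
$j{\left(p,c \right)} = \frac{7}{2}$ ($j{\left(p,c \right)} = \frac{6 - -1}{2} = \frac{6 + 1}{2} = \frac{1}{2} \cdot 7 = \frac{7}{2}$)
$n{\left(v \right)} = - 6 v^{2}$
$P{\left(F \right)} = 6$ ($P{\left(F \right)} = 0 + 6 = 6$)
$P{\left(-2 \right)} n{\left(0 \left(0 - -3\right) \right)} j{\left(4,3 \right)} = 6 \left(- 6 \left(0 \left(0 - -3\right)\right)^{2}\right) \frac{7}{2} = 6 \left(- 6 \left(0 \left(0 + 3\right)\right)^{2}\right) \frac{7}{2} = 6 \left(- 6 \left(0 \cdot 3\right)^{2}\right) \frac{7}{2} = 6 \left(- 6 \cdot 0^{2}\right) \frac{7}{2} = 6 \left(\left(-6\right) 0\right) \frac{7}{2} = 6 \cdot 0 \cdot \frac{7}{2} = 0 \cdot \frac{7}{2} = 0$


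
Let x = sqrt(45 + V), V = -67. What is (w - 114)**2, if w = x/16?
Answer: (1824 - I*sqrt(22))**2/256 ≈ 12996.0 - 66.838*I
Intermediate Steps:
x = I*sqrt(22) (x = sqrt(45 - 67) = sqrt(-22) = I*sqrt(22) ≈ 4.6904*I)
w = I*sqrt(22)/16 (w = (I*sqrt(22))/16 = (I*sqrt(22))*(1/16) = I*sqrt(22)/16 ≈ 0.29315*I)
(w - 114)**2 = (I*sqrt(22)/16 - 114)**2 = (-114 + I*sqrt(22)/16)**2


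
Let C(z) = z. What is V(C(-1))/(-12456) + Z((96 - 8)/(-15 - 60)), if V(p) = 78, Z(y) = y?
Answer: -20407/17300 ≈ -1.1796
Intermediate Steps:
V(C(-1))/(-12456) + Z((96 - 8)/(-15 - 60)) = 78/(-12456) + (96 - 8)/(-15 - 60) = 78*(-1/12456) + 88/(-75) = -13/2076 + 88*(-1/75) = -13/2076 - 88/75 = -20407/17300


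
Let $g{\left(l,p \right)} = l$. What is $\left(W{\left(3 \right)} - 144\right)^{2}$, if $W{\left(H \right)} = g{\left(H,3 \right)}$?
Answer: $19881$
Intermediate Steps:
$W{\left(H \right)} = H$
$\left(W{\left(3 \right)} - 144\right)^{2} = \left(3 - 144\right)^{2} = \left(-141\right)^{2} = 19881$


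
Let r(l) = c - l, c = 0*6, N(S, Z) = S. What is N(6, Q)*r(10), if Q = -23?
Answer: -60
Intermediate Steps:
c = 0
r(l) = -l (r(l) = 0 - l = -l)
N(6, Q)*r(10) = 6*(-1*10) = 6*(-10) = -60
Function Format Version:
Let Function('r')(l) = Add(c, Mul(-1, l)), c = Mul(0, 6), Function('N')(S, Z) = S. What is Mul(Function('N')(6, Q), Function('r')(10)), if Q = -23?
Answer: -60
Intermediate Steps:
c = 0
Function('r')(l) = Mul(-1, l) (Function('r')(l) = Add(0, Mul(-1, l)) = Mul(-1, l))
Mul(Function('N')(6, Q), Function('r')(10)) = Mul(6, Mul(-1, 10)) = Mul(6, -10) = -60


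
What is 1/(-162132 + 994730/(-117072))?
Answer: -58536/9491056117 ≈ -6.1675e-6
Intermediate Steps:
1/(-162132 + 994730/(-117072)) = 1/(-162132 + 994730*(-1/117072)) = 1/(-162132 - 497365/58536) = 1/(-9491056117/58536) = -58536/9491056117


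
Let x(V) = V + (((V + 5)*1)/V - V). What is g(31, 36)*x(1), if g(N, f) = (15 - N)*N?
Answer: -2976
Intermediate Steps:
g(N, f) = N*(15 - N)
x(V) = (5 + V)/V (x(V) = V + (((5 + V)*1)/V - V) = V + ((5 + V)/V - V) = V + (-V + (5 + V)/V) = (5 + V)/V)
g(31, 36)*x(1) = (31*(15 - 1*31))*((5 + 1)/1) = (31*(15 - 31))*(1*6) = (31*(-16))*6 = -496*6 = -2976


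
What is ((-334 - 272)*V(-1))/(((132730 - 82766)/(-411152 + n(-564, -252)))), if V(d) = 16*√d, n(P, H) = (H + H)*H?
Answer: 688765056*I/12491 ≈ 55141.0*I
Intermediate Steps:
n(P, H) = 2*H² (n(P, H) = (2*H)*H = 2*H²)
((-334 - 272)*V(-1))/(((132730 - 82766)/(-411152 + n(-564, -252)))) = ((-334 - 272)*(16*√(-1)))/(((132730 - 82766)/(-411152 + 2*(-252)²))) = (-9696*I)/((49964/(-411152 + 2*63504))) = (-9696*I)/((49964/(-411152 + 127008))) = (-9696*I)/((49964/(-284144))) = (-9696*I)/((49964*(-1/284144))) = (-9696*I)/(-12491/71036) = -9696*I*(-71036/12491) = 688765056*I/12491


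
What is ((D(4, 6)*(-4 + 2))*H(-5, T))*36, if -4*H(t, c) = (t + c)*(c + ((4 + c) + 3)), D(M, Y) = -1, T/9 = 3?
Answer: -24156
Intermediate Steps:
T = 27 (T = 9*3 = 27)
H(t, c) = -(7 + 2*c)*(c + t)/4 (H(t, c) = -(t + c)*(c + ((4 + c) + 3))/4 = -(c + t)*(c + (7 + c))/4 = -(c + t)*(7 + 2*c)/4 = -(7 + 2*c)*(c + t)/4)
((D(4, 6)*(-4 + 2))*H(-5, T))*36 = ((-(-4 + 2))*(-7/4*27 - 7/4*(-5) - 1/2*27**2 - 1/2*27*(-5)))*36 = ((-1*(-2))*(-189/4 + 35/4 - 1/2*729 + 135/2))*36 = (2*(-189/4 + 35/4 - 729/2 + 135/2))*36 = (2*(-671/2))*36 = -671*36 = -24156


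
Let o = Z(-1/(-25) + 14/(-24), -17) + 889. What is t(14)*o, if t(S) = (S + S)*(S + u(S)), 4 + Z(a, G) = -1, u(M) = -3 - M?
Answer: -74256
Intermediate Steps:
Z(a, G) = -5 (Z(a, G) = -4 - 1 = -5)
t(S) = -6*S (t(S) = (S + S)*(S + (-3 - S)) = (2*S)*(-3) = -6*S)
o = 884 (o = -5 + 889 = 884)
t(14)*o = -6*14*884 = -84*884 = -74256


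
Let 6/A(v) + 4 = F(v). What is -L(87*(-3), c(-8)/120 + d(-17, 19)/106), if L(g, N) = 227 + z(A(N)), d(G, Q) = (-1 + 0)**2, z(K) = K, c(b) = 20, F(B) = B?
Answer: -68531/304 ≈ -225.43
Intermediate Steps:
A(v) = 6/(-4 + v)
d(G, Q) = 1 (d(G, Q) = (-1)**2 = 1)
L(g, N) = 227 + 6/(-4 + N)
-L(87*(-3), c(-8)/120 + d(-17, 19)/106) = -(-902 + 227*(20/120 + 1/106))/(-4 + (20/120 + 1/106)) = -(-902 + 227*(20*(1/120) + 1*(1/106)))/(-4 + (20*(1/120) + 1*(1/106))) = -(-902 + 227*(1/6 + 1/106))/(-4 + (1/6 + 1/106)) = -(-902 + 227*(28/159))/(-4 + 28/159) = -(-902 + 6356/159)/(-608/159) = -(-159)*(-137062)/(608*159) = -1*68531/304 = -68531/304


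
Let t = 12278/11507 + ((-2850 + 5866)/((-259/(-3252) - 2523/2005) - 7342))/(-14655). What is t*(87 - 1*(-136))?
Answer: 9852447338155007514/41405910222242363 ≈ 237.95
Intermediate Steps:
t = 44181378198004518/41405910222242363 (t = 12278*(1/11507) + (3016/((-259*(-1/3252) - 2523*1/2005) - 7342))*(-1/14655) = 12278/11507 + (3016/((259/3252 - 2523/2005) - 7342))*(-1/14655) = 12278/11507 + (3016/(-7685501/6520260 - 7342))*(-1/14655) = 12278/11507 + (3016/(-47879434421/6520260))*(-1/14655) = 12278/11507 + (3016*(-6520260/47879434421))*(-1/14655) = 12278/11507 - 1512700320/3683033417*(-1/14655) = 12278/11507 + 100846688/3598323648409 = 44181378198004518/41405910222242363 ≈ 1.0670)
t*(87 - 1*(-136)) = 44181378198004518*(87 - 1*(-136))/41405910222242363 = 44181378198004518*(87 + 136)/41405910222242363 = (44181378198004518/41405910222242363)*223 = 9852447338155007514/41405910222242363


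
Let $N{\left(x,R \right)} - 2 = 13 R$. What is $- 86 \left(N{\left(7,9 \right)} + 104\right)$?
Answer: $-19178$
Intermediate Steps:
$N{\left(x,R \right)} = 2 + 13 R$
$- 86 \left(N{\left(7,9 \right)} + 104\right) = - 86 \left(\left(2 + 13 \cdot 9\right) + 104\right) = - 86 \left(\left(2 + 117\right) + 104\right) = - 86 \left(119 + 104\right) = \left(-86\right) 223 = -19178$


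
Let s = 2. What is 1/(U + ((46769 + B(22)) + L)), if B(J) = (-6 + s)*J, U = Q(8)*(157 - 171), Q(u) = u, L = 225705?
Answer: 1/272274 ≈ 3.6728e-6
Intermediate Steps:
U = -112 (U = 8*(157 - 171) = 8*(-14) = -112)
B(J) = -4*J (B(J) = (-6 + 2)*J = -4*J)
1/(U + ((46769 + B(22)) + L)) = 1/(-112 + ((46769 - 4*22) + 225705)) = 1/(-112 + ((46769 - 88) + 225705)) = 1/(-112 + (46681 + 225705)) = 1/(-112 + 272386) = 1/272274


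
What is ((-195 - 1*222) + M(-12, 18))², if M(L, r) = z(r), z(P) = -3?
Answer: 176400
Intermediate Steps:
M(L, r) = -3
((-195 - 1*222) + M(-12, 18))² = ((-195 - 1*222) - 3)² = ((-195 - 222) - 3)² = (-417 - 3)² = (-420)² = 176400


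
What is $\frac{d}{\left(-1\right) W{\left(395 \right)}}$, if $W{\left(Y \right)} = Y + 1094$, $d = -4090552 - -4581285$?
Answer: $- \frac{490733}{1489} \approx -329.57$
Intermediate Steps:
$d = 490733$ ($d = -4090552 + 4581285 = 490733$)
$W{\left(Y \right)} = 1094 + Y$
$\frac{d}{\left(-1\right) W{\left(395 \right)}} = \frac{490733}{\left(-1\right) \left(1094 + 395\right)} = \frac{490733}{\left(-1\right) 1489} = \frac{490733}{-1489} = 490733 \left(- \frac{1}{1489}\right) = - \frac{490733}{1489}$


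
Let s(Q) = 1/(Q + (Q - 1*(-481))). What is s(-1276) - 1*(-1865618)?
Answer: 3863694877/2071 ≈ 1.8656e+6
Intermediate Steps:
s(Q) = 1/(481 + 2*Q) (s(Q) = 1/(Q + (Q + 481)) = 1/(Q + (481 + Q)) = 1/(481 + 2*Q))
s(-1276) - 1*(-1865618) = 1/(481 + 2*(-1276)) - 1*(-1865618) = 1/(481 - 2552) + 1865618 = 1/(-2071) + 1865618 = -1/2071 + 1865618 = 3863694877/2071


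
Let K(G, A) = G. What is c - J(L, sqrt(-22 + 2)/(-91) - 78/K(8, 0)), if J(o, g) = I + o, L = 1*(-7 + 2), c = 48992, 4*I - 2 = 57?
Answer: 195929/4 ≈ 48982.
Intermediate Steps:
I = 59/4 (I = 1/2 + (1/4)*57 = 1/2 + 57/4 = 59/4 ≈ 14.750)
L = -5 (L = 1*(-5) = -5)
J(o, g) = 59/4 + o
c - J(L, sqrt(-22 + 2)/(-91) - 78/K(8, 0)) = 48992 - (59/4 - 5) = 48992 - 1*39/4 = 48992 - 39/4 = 195929/4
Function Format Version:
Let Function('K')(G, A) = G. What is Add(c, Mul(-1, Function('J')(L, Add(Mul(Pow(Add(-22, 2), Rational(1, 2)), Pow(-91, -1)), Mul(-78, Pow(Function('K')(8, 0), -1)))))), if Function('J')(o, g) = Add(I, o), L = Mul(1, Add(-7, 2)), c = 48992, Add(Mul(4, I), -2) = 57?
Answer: Rational(195929, 4) ≈ 48982.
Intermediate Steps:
I = Rational(59, 4) (I = Add(Rational(1, 2), Mul(Rational(1, 4), 57)) = Add(Rational(1, 2), Rational(57, 4)) = Rational(59, 4) ≈ 14.750)
L = -5 (L = Mul(1, -5) = -5)
Function('J')(o, g) = Add(Rational(59, 4), o)
Add(c, Mul(-1, Function('J')(L, Add(Mul(Pow(Add(-22, 2), Rational(1, 2)), Pow(-91, -1)), Mul(-78, Pow(Function('K')(8, 0), -1)))))) = Add(48992, Mul(-1, Add(Rational(59, 4), -5))) = Add(48992, Mul(-1, Rational(39, 4))) = Add(48992, Rational(-39, 4)) = Rational(195929, 4)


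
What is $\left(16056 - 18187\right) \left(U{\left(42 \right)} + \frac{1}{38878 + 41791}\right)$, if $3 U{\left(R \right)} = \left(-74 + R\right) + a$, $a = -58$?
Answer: $\frac{5157167039}{80669} \approx 63930.0$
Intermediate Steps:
$U{\left(R \right)} = -44 + \frac{R}{3}$ ($U{\left(R \right)} = \frac{\left(-74 + R\right) - 58}{3} = \frac{-132 + R}{3} = -44 + \frac{R}{3}$)
$\left(16056 - 18187\right) \left(U{\left(42 \right)} + \frac{1}{38878 + 41791}\right) = \left(16056 - 18187\right) \left(\left(-44 + \frac{1}{3} \cdot 42\right) + \frac{1}{38878 + 41791}\right) = - 2131 \left(\left(-44 + 14\right) + \frac{1}{80669}\right) = - 2131 \left(-30 + \frac{1}{80669}\right) = \left(-2131\right) \left(- \frac{2420069}{80669}\right) = \frac{5157167039}{80669}$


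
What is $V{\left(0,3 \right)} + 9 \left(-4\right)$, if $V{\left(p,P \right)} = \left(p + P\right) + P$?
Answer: $-30$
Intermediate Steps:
$V{\left(p,P \right)} = p + 2 P$ ($V{\left(p,P \right)} = \left(P + p\right) + P = p + 2 P$)
$V{\left(0,3 \right)} + 9 \left(-4\right) = \left(0 + 2 \cdot 3\right) + 9 \left(-4\right) = \left(0 + 6\right) - 36 = 6 - 36 = -30$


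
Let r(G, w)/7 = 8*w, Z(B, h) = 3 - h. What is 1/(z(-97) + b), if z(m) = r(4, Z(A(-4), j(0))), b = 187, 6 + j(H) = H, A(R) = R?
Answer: 1/691 ≈ 0.0014472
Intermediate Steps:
j(H) = -6 + H
r(G, w) = 56*w (r(G, w) = 7*(8*w) = 56*w)
z(m) = 504 (z(m) = 56*(3 - (-6 + 0)) = 56*(3 - 1*(-6)) = 56*(3 + 6) = 56*9 = 504)
1/(z(-97) + b) = 1/(504 + 187) = 1/691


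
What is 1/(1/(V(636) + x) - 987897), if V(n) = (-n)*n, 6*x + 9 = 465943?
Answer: -980521/968653754340 ≈ -1.0123e-6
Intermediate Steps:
x = 232967/3 (x = -3/2 + (⅙)*465943 = -3/2 + 465943/6 = 232967/3 ≈ 77656.)
V(n) = -n²
1/(1/(V(636) + x) - 987897) = 1/(1/(-1*636² + 232967/3) - 987897) = 1/(1/(-1*404496 + 232967/3) - 987897) = 1/(1/(-404496 + 232967/3) - 987897) = 1/(1/(-980521/3) - 987897) = 1/(-3/980521 - 987897) = 1/(-968653754340/980521) = -980521/968653754340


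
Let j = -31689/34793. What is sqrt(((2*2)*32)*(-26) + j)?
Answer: I*sqrt(4029822436849)/34793 ≈ 57.697*I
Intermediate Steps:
j = -31689/34793 (j = -31689*1/34793 = -31689/34793 ≈ -0.91079)
sqrt(((2*2)*32)*(-26) + j) = sqrt(((2*2)*32)*(-26) - 31689/34793) = sqrt((4*32)*(-26) - 31689/34793) = sqrt(128*(-26) - 31689/34793) = sqrt(-3328 - 31689/34793) = sqrt(-115822793/34793) = I*sqrt(4029822436849)/34793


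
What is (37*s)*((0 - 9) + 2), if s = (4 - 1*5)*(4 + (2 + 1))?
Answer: 1813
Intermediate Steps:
s = -7 (s = (4 - 5)*(4 + 3) = -1*7 = -7)
(37*s)*((0 - 9) + 2) = (37*(-7))*((0 - 9) + 2) = -259*(-9 + 2) = -259*(-7) = 1813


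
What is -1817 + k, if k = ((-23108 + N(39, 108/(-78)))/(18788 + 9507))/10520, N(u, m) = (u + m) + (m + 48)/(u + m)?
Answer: -1146070517821719/630748744600 ≈ -1817.0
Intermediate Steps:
N(u, m) = m + u + (48 + m)/(m + u) (N(u, m) = (m + u) + (48 + m)/(m + u) = m + u + (48 + m)/(m + u))
k = -48883519/630748744600 (k = ((-23108 + (48 + 108/(-78) + (108/(-78))² + 39² + 2*(108/(-78))*39)/(108/(-78) + 39))/(18788 + 9507))/10520 = ((-23108 + (48 + 108*(-1/78) + (108*(-1/78))² + 1521 + 2*(108*(-1/78))*39)/(108*(-1/78) + 39))/28295)*(1/10520) = ((-23108 + (48 - 18/13 + (-18/13)² + 1521 + 2*(-18/13)*39)/(-18/13 + 39))*(1/28295))*(1/10520) = ((-23108 + (48 - 18/13 + 324/169 + 1521 - 108)/(489/13))*(1/28295))*(1/10520) = ((-23108 + (13/489)*(246999/169))*(1/28295))*(1/10520) = ((-23108 + 82333/2119)*(1/28295))*(1/10520) = -48883519/2119*1/28295*(1/10520) = -48883519/59957105*1/10520 = -48883519/630748744600 ≈ -7.7501e-5)
-1817 + k = -1817 - 48883519/630748744600 = -1146070517821719/630748744600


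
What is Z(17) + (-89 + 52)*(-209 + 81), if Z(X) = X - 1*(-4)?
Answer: 4757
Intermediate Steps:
Z(X) = 4 + X (Z(X) = X + 4 = 4 + X)
Z(17) + (-89 + 52)*(-209 + 81) = (4 + 17) + (-89 + 52)*(-209 + 81) = 21 - 37*(-128) = 21 + 4736 = 4757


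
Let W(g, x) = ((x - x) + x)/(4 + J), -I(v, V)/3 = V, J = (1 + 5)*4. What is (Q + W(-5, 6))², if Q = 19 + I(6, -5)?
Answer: 229441/196 ≈ 1170.6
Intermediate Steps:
J = 24 (J = 6*4 = 24)
I(v, V) = -3*V
W(g, x) = x/28 (W(g, x) = ((x - x) + x)/(4 + 24) = (0 + x)/28 = x*(1/28) = x/28)
Q = 34 (Q = 19 - 3*(-5) = 19 + 15 = 34)
(Q + W(-5, 6))² = (34 + (1/28)*6)² = (34 + 3/14)² = (479/14)² = 229441/196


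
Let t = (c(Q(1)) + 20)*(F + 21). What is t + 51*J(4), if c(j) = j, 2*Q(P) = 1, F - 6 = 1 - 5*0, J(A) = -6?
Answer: 268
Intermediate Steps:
F = 7 (F = 6 + (1 - 5*0) = 6 + (1 + 0) = 6 + 1 = 7)
Q(P) = 1/2 (Q(P) = (1/2)*1 = 1/2)
t = 574 (t = (1/2 + 20)*(7 + 21) = (41/2)*28 = 574)
t + 51*J(4) = 574 + 51*(-6) = 574 - 306 = 268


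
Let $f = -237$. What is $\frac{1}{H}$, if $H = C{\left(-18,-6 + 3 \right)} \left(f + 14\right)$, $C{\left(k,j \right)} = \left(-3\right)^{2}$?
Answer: $- \frac{1}{2007} \approx -0.00049826$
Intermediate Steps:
$C{\left(k,j \right)} = 9$
$H = -2007$ ($H = 9 \left(-237 + 14\right) = 9 \left(-223\right) = -2007$)
$\frac{1}{H} = \frac{1}{-2007} = - \frac{1}{2007}$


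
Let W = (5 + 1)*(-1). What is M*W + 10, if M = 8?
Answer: -38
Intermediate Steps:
W = -6 (W = 6*(-1) = -6)
M*W + 10 = 8*(-6) + 10 = -48 + 10 = -38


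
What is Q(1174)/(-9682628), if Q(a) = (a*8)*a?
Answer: -2756552/2420657 ≈ -1.1388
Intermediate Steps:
Q(a) = 8*a² (Q(a) = (8*a)*a = 8*a²)
Q(1174)/(-9682628) = (8*1174²)/(-9682628) = (8*1378276)*(-1/9682628) = 11026208*(-1/9682628) = -2756552/2420657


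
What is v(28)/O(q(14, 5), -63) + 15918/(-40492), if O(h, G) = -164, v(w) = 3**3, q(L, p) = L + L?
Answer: -925959/1660172 ≈ -0.55775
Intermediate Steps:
q(L, p) = 2*L
v(w) = 27
v(28)/O(q(14, 5), -63) + 15918/(-40492) = 27/(-164) + 15918/(-40492) = 27*(-1/164) + 15918*(-1/40492) = -27/164 - 7959/20246 = -925959/1660172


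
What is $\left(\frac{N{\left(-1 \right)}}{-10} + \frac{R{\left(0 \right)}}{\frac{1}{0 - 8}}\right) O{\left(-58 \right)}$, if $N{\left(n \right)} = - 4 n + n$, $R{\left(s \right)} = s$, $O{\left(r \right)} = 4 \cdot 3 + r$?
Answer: $\frac{69}{5} \approx 13.8$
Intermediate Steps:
$O{\left(r \right)} = 12 + r$
$N{\left(n \right)} = - 3 n$
$\left(\frac{N{\left(-1 \right)}}{-10} + \frac{R{\left(0 \right)}}{\frac{1}{0 - 8}}\right) O{\left(-58 \right)} = \left(\frac{\left(-3\right) \left(-1\right)}{-10} + \frac{0}{\frac{1}{0 - 8}}\right) \left(12 - 58\right) = \left(3 \left(- \frac{1}{10}\right) + \frac{0}{\frac{1}{-8}}\right) \left(-46\right) = \left(- \frac{3}{10} + \frac{0}{- \frac{1}{8}}\right) \left(-46\right) = \left(- \frac{3}{10} + 0 \left(-8\right)\right) \left(-46\right) = \left(- \frac{3}{10} + 0\right) \left(-46\right) = \left(- \frac{3}{10}\right) \left(-46\right) = \frac{69}{5}$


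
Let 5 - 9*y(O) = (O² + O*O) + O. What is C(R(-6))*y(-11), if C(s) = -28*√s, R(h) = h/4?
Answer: 3164*I*√6/9 ≈ 861.13*I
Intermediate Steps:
R(h) = h/4 (R(h) = h*(¼) = h/4)
y(O) = 5/9 - 2*O²/9 - O/9 (y(O) = 5/9 - ((O² + O*O) + O)/9 = 5/9 - ((O² + O²) + O)/9 = 5/9 - (2*O² + O)/9 = 5/9 - (O + 2*O²)/9 = 5/9 + (-2*O²/9 - O/9) = 5/9 - 2*O²/9 - O/9)
C(R(-6))*y(-11) = (-28*I*√6/2)*(5/9 - 2/9*(-11)² - ⅑*(-11)) = (-14*I*√6)*(5/9 - 2/9*121 + 11/9) = (-14*I*√6)*(5/9 - 242/9 + 11/9) = -14*I*√6*(-226/9) = 3164*I*√6/9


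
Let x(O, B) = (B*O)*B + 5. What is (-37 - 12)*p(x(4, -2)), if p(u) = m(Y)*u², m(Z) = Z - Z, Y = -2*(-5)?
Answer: 0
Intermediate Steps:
x(O, B) = 5 + O*B² (x(O, B) = O*B² + 5 = 5 + O*B²)
Y = 10
m(Z) = 0
p(u) = 0 (p(u) = 0*u² = 0)
(-37 - 12)*p(x(4, -2)) = (-37 - 12)*0 = -49*0 = 0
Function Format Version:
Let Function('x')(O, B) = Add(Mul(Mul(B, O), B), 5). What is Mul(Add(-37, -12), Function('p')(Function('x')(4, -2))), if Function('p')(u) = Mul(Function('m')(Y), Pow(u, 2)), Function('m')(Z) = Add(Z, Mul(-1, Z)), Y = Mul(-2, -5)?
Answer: 0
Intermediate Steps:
Function('x')(O, B) = Add(5, Mul(O, Pow(B, 2))) (Function('x')(O, B) = Add(Mul(O, Pow(B, 2)), 5) = Add(5, Mul(O, Pow(B, 2))))
Y = 10
Function('m')(Z) = 0
Function('p')(u) = 0 (Function('p')(u) = Mul(0, Pow(u, 2)) = 0)
Mul(Add(-37, -12), Function('p')(Function('x')(4, -2))) = Mul(Add(-37, -12), 0) = Mul(-49, 0) = 0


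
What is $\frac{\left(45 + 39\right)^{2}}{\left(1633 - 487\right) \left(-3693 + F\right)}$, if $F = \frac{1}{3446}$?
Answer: $- \frac{578928}{347240101} \approx -0.0016672$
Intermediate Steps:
$F = \frac{1}{3446} \approx 0.00029019$
$\frac{\left(45 + 39\right)^{2}}{\left(1633 - 487\right) \left(-3693 + F\right)} = \frac{\left(45 + 39\right)^{2}}{\left(1633 - 487\right) \left(-3693 + \frac{1}{3446}\right)} = \frac{84^{2}}{1146 \left(- \frac{12726077}{3446}\right)} = \frac{7056}{- \frac{7292042121}{1723}} = 7056 \left(- \frac{1723}{7292042121}\right) = - \frac{578928}{347240101}$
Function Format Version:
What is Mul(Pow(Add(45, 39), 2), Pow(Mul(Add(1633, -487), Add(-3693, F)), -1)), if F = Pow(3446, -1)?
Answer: Rational(-578928, 347240101) ≈ -0.0016672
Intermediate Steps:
F = Rational(1, 3446) ≈ 0.00029019
Mul(Pow(Add(45, 39), 2), Pow(Mul(Add(1633, -487), Add(-3693, F)), -1)) = Mul(Pow(Add(45, 39), 2), Pow(Mul(Add(1633, -487), Add(-3693, Rational(1, 3446))), -1)) = Mul(Pow(84, 2), Pow(Mul(1146, Rational(-12726077, 3446)), -1)) = Mul(7056, Pow(Rational(-7292042121, 1723), -1)) = Mul(7056, Rational(-1723, 7292042121)) = Rational(-578928, 347240101)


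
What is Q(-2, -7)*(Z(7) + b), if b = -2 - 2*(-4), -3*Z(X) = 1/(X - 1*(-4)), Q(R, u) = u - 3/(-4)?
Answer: -4925/132 ≈ -37.311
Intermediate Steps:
Q(R, u) = ¾ + u (Q(R, u) = u - 3*(-1)/4 = u - 1*(-¾) = u + ¾ = ¾ + u)
Z(X) = -1/(3*(4 + X)) (Z(X) = -1/(3*(X - 1*(-4))) = -1/(3*(X + 4)) = -1/(3*(4 + X)))
b = 6 (b = -2 + 8 = 6)
Q(-2, -7)*(Z(7) + b) = (¾ - 7)*(-1/(12 + 3*7) + 6) = -25*(-1/(12 + 21) + 6)/4 = -25*(-1/33 + 6)/4 = -25/4*197/33 = -4925/132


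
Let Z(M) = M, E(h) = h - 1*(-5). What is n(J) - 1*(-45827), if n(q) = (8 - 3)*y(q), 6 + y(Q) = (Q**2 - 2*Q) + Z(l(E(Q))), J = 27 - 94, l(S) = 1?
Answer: 68917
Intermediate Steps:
E(h) = 5 + h (E(h) = h + 5 = 5 + h)
J = -67
y(Q) = -5 + Q**2 - 2*Q (y(Q) = -6 + ((Q**2 - 2*Q) + 1) = -6 + (1 + Q**2 - 2*Q) = -5 + Q**2 - 2*Q)
n(q) = -25 - 10*q + 5*q**2 (n(q) = (8 - 3)*(-5 + q**2 - 2*q) = 5*(-5 + q**2 - 2*q) = -25 - 10*q + 5*q**2)
n(J) - 1*(-45827) = (-25 - 10*(-67) + 5*(-67)**2) - 1*(-45827) = (-25 + 670 + 5*4489) + 45827 = (-25 + 670 + 22445) + 45827 = 23090 + 45827 = 68917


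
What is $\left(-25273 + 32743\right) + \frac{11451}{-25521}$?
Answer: $\frac{63543473}{8507} \approx 7469.6$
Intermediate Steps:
$\left(-25273 + 32743\right) + \frac{11451}{-25521} = 7470 + 11451 \left(- \frac{1}{25521}\right) = 7470 - \frac{3817}{8507} = \frac{63543473}{8507}$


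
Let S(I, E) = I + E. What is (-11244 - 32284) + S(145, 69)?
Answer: -43314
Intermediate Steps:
S(I, E) = E + I
(-11244 - 32284) + S(145, 69) = (-11244 - 32284) + (69 + 145) = -43528 + 214 = -43314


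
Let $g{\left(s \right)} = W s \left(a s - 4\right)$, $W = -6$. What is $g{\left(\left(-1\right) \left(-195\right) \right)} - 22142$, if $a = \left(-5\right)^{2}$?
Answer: $-5721212$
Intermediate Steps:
$a = 25$
$g{\left(s \right)} = - 6 s \left(-4 + 25 s\right)$ ($g{\left(s \right)} = - 6 s \left(25 s - 4\right) = - 6 s \left(-4 + 25 s\right)$)
$g{\left(\left(-1\right) \left(-195\right) \right)} - 22142 = 6 \left(\left(-1\right) \left(-195\right)\right) \left(4 - 25 \left(\left(-1\right) \left(-195\right)\right)\right) - 22142 = 6 \cdot 195 \left(4 - 4875\right) - 22142 = 6 \cdot 195 \left(-4871\right) - 22142 = -5699070 - 22142 = -5721212$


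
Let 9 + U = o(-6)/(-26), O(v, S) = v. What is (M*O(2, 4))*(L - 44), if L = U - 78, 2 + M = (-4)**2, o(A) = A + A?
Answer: -47516/13 ≈ -3655.1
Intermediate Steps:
o(A) = 2*A
M = 14 (M = -2 + (-4)**2 = -2 + 16 = 14)
U = -111/13 (U = -9 + (2*(-6))/(-26) = -9 - 12*(-1/26) = -9 + 6/13 = -111/13 ≈ -8.5385)
L = -1125/13 (L = -111/13 - 78 = -1125/13 ≈ -86.538)
(M*O(2, 4))*(L - 44) = (14*2)*(-1125/13 - 44) = 28*(-1697/13) = -47516/13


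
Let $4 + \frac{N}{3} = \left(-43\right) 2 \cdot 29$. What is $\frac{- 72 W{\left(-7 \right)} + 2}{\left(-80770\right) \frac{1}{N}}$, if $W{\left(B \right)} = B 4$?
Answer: $\frac{7561446}{40385} \approx 187.23$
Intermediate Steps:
$W{\left(B \right)} = 4 B$
$N = -7494$ ($N = -12 + 3 \left(-43\right) 2 \cdot 29 = -12 + 3 \left(\left(-86\right) 29\right) = -12 + 3 \left(-2494\right) = -12 - 7482 = -7494$)
$\frac{- 72 W{\left(-7 \right)} + 2}{\left(-80770\right) \frac{1}{N}} = \frac{- 72 \cdot 4 \left(-7\right) + 2}{\left(-80770\right) \frac{1}{-7494}} = \frac{\left(-72\right) \left(-28\right) + 2}{\left(-80770\right) \left(- \frac{1}{7494}\right)} = \frac{2016 + 2}{\frac{40385}{3747}} = 2018 \cdot \frac{3747}{40385} = \frac{7561446}{40385}$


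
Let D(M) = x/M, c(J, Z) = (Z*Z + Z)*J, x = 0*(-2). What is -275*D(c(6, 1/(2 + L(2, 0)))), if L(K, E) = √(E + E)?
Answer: 0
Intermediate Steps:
L(K, E) = √2*√E (L(K, E) = √(2*E) = √2*√E)
x = 0
c(J, Z) = J*(Z + Z²) (c(J, Z) = (Z² + Z)*J = (Z + Z²)*J = J*(Z + Z²))
D(M) = 0 (D(M) = 0/M = 0)
-275*D(c(6, 1/(2 + L(2, 0)))) = -275*0 = 0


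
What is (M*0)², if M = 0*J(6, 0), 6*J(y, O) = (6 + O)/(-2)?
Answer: 0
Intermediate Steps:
J(y, O) = -½ - O/12 (J(y, O) = ((6 + O)/(-2))/6 = ((6 + O)*(-½))/6 = (-3 - O/2)/6 = -½ - O/12)
M = 0 (M = 0*(-½ - 1/12*0) = 0*(-½ + 0) = 0*(-½) = 0)
(M*0)² = (0*0)² = 0² = 0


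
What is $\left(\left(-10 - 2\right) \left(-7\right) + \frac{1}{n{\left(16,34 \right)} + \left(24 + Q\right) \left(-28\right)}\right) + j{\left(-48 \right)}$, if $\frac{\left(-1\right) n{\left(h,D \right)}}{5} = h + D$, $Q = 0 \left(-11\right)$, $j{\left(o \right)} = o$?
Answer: $\frac{33191}{922} \approx 35.999$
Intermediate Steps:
$Q = 0$
$n{\left(h,D \right)} = - 5 D - 5 h$ ($n{\left(h,D \right)} = - 5 \left(h + D\right) = - 5 \left(D + h\right) = - 5 D - 5 h$)
$\left(\left(-10 - 2\right) \left(-7\right) + \frac{1}{n{\left(16,34 \right)} + \left(24 + Q\right) \left(-28\right)}\right) + j{\left(-48 \right)} = \left(\left(-10 - 2\right) \left(-7\right) + \frac{1}{\left(\left(-5\right) 34 - 80\right) + \left(24 + 0\right) \left(-28\right)}\right) - 48 = \left(\left(-12\right) \left(-7\right) + \frac{1}{\left(-170 - 80\right) + 24 \left(-28\right)}\right) - 48 = \left(84 + \frac{1}{-250 - 672}\right) - 48 = \left(84 + \frac{1}{-922}\right) - 48 = \left(84 - \frac{1}{922}\right) - 48 = \frac{77447}{922} - 48 = \frac{33191}{922}$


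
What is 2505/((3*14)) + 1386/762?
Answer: 109279/1778 ≈ 61.462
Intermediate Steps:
2505/((3*14)) + 1386/762 = 2505/42 + 1386*(1/762) = 2505*(1/42) + 231/127 = 835/14 + 231/127 = 109279/1778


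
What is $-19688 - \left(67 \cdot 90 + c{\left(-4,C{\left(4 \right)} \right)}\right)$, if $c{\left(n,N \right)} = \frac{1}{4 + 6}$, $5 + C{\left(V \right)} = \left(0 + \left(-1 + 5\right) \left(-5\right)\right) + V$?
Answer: $- \frac{257181}{10} \approx -25718.0$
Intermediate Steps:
$C{\left(V \right)} = -25 + V$ ($C{\left(V \right)} = -5 + \left(\left(0 + \left(-1 + 5\right) \left(-5\right)\right) + V\right) = -5 + \left(\left(0 + 4 \left(-5\right)\right) + V\right) = -5 + \left(\left(0 - 20\right) + V\right) = -5 + \left(-20 + V\right) = -25 + V$)
$c{\left(n,N \right)} = \frac{1}{10}$
$-19688 - \left(67 \cdot 90 + c{\left(-4,C{\left(4 \right)} \right)}\right) = -19688 - \left(67 \cdot 90 + \frac{1}{10}\right) = -19688 - \left(6030 + \frac{1}{10}\right) = -19688 - \frac{60301}{10} = - \frac{257181}{10}$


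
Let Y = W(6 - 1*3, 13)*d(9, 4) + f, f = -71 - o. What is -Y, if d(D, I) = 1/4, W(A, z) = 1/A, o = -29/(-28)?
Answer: 1511/21 ≈ 71.952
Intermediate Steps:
o = 29/28 (o = -29*(-1/28) = 29/28 ≈ 1.0357)
f = -2017/28 (f = -71 - 1*29/28 = -71 - 29/28 = -2017/28 ≈ -72.036)
d(D, I) = ¼
Y = -1511/21 (Y = (¼)/(6 - 1*3) - 2017/28 = (¼)/(6 - 3) - 2017/28 = (¼)/3 - 2017/28 = (⅓)*(¼) - 2017/28 = 1/12 - 2017/28 = -1511/21 ≈ -71.952)
-Y = -1*(-1511/21) = 1511/21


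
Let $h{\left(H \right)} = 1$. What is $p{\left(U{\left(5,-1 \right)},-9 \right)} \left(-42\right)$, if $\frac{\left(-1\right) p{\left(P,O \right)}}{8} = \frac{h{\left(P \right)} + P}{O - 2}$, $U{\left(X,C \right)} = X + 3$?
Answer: $- \frac{3024}{11} \approx -274.91$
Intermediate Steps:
$U{\left(X,C \right)} = 3 + X$
$p{\left(P,O \right)} = - \frac{8 \left(1 + P\right)}{-2 + O}$ ($p{\left(P,O \right)} = - 8 \frac{1 + P}{O - 2} = - 8 \frac{1 + P}{-2 + O} = - \frac{8 \left(1 + P\right)}{-2 + O}$)
$p{\left(U{\left(5,-1 \right)},-9 \right)} \left(-42\right) = \frac{8 \left(-1 - \left(3 + 5\right)\right)}{-2 - 9} \left(-42\right) = \frac{8 \left(-1 - 8\right)}{-11} \left(-42\right) = 8 \left(- \frac{1}{11}\right) \left(-1 - 8\right) \left(-42\right) = 8 \left(- \frac{1}{11}\right) \left(-9\right) \left(-42\right) = \frac{72}{11} \left(-42\right) = - \frac{3024}{11}$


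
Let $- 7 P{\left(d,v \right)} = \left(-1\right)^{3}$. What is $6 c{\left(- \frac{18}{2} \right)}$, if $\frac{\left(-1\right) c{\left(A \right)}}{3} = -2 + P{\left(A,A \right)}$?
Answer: $\frac{234}{7} \approx 33.429$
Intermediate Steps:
$P{\left(d,v \right)} = \frac{1}{7}$ ($P{\left(d,v \right)} = - \frac{\left(-1\right)^{3}}{7} = \left(- \frac{1}{7}\right) \left(-1\right) = \frac{1}{7}$)
$c{\left(A \right)} = \frac{39}{7}$ ($c{\left(A \right)} = - 3 \left(-2 + \frac{1}{7}\right) = \left(-3\right) \left(- \frac{13}{7}\right) = \frac{39}{7}$)
$6 c{\left(- \frac{18}{2} \right)} = 6 \cdot \frac{39}{7} = \frac{234}{7}$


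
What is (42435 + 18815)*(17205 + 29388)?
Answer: 2853821250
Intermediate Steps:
(42435 + 18815)*(17205 + 29388) = 61250*46593 = 2853821250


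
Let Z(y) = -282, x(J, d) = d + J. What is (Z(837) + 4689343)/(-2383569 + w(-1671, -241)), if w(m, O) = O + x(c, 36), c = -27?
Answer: -4689061/2383801 ≈ -1.9671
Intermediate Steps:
x(J, d) = J + d
w(m, O) = 9 + O (w(m, O) = O + (-27 + 36) = O + 9 = 9 + O)
(Z(837) + 4689343)/(-2383569 + w(-1671, -241)) = (-282 + 4689343)/(-2383569 + (9 - 241)) = 4689061/(-2383569 - 232) = 4689061/(-2383801) = 4689061*(-1/2383801) = -4689061/2383801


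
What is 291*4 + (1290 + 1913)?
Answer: 4367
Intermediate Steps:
291*4 + (1290 + 1913) = 1164 + 3203 = 4367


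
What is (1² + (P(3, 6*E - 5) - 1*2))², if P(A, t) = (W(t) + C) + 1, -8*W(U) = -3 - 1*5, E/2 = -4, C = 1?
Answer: 4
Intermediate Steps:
E = -8 (E = 2*(-4) = -8)
W(U) = 1 (W(U) = -(-3 - 1*5)/8 = -(-3 - 5)/8 = -⅛*(-8) = 1)
P(A, t) = 3 (P(A, t) = (1 + 1) + 1 = 2 + 1 = 3)
(1² + (P(3, 6*E - 5) - 1*2))² = (1² + (3 - 1*2))² = (1 + (3 - 2))² = (1 + 1)² = 2² = 4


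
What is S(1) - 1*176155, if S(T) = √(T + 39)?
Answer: -176155 + 2*√10 ≈ -1.7615e+5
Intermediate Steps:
S(T) = √(39 + T)
S(1) - 1*176155 = √(39 + 1) - 1*176155 = √40 - 176155 = 2*√10 - 176155 = -176155 + 2*√10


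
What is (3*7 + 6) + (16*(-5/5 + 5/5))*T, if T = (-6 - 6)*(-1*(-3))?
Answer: 27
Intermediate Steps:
T = -36 (T = -12*3 = -36)
(3*7 + 6) + (16*(-5/5 + 5/5))*T = (3*7 + 6) + (16*(-5/5 + 5/5))*(-36) = (21 + 6) + (16*(-5*⅕ + 5*(⅕)))*(-36) = 27 + (16*(-1 + 1))*(-36) = 27 + (16*0)*(-36) = 27 + 0*(-36) = 27 + 0 = 27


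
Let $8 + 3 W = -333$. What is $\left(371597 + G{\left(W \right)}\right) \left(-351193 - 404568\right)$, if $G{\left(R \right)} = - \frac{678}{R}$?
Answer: $- \frac{95767472645971}{341} \approx -2.8084 \cdot 10^{11}$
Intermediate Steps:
$W = - \frac{341}{3}$ ($W = - \frac{8}{3} + \frac{1}{3} \left(-333\right) = - \frac{8}{3} - 111 = - \frac{341}{3} \approx -113.67$)
$\left(371597 + G{\left(W \right)}\right) \left(-351193 - 404568\right) = \left(371597 - \frac{678}{- \frac{341}{3}}\right) \left(-351193 - 404568\right) = \left(371597 - - \frac{2034}{341}\right) \left(-755761\right) = \left(371597 + \frac{2034}{341}\right) \left(-755761\right) = \frac{126716611}{341} \left(-755761\right) = - \frac{95767472645971}{341}$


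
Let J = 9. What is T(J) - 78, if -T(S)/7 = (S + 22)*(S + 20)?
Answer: -6371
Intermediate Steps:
T(S) = -7*(20 + S)*(22 + S) (T(S) = -7*(S + 22)*(S + 20) = -7*(22 + S)*(20 + S) = -7*(20 + S)*(22 + S))
T(J) - 78 = (-3080 - 294*9 - 7*9**2) - 78 = (-3080 - 2646 - 7*81) - 78 = (-3080 - 2646 - 567) - 78 = -6293 - 78 = -6371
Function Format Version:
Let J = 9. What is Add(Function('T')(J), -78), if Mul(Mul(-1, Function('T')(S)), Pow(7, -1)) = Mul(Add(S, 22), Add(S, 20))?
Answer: -6371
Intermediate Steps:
Function('T')(S) = Mul(-7, Add(20, S), Add(22, S)) (Function('T')(S) = Mul(-7, Mul(Add(S, 22), Add(S, 20))) = Mul(-7, Mul(Add(22, S), Add(20, S))) = Mul(-7, Mul(Add(20, S), Add(22, S))) = Mul(-7, Add(20, S), Add(22, S)))
Add(Function('T')(J), -78) = Add(Add(-3080, Mul(-294, 9), Mul(-7, Pow(9, 2))), -78) = Add(Add(-3080, -2646, Mul(-7, 81)), -78) = Add(Add(-3080, -2646, -567), -78) = Add(-6293, -78) = -6371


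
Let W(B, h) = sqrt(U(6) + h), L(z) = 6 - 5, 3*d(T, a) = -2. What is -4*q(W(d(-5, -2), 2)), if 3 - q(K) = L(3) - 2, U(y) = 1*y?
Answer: -16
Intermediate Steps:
d(T, a) = -2/3 (d(T, a) = (1/3)*(-2) = -2/3)
L(z) = 1
U(y) = y
W(B, h) = sqrt(6 + h)
q(K) = 4 (q(K) = 3 - (1 - 2) = 3 - 1*(-1) = 3 + 1 = 4)
-4*q(W(d(-5, -2), 2)) = -4*4 = -16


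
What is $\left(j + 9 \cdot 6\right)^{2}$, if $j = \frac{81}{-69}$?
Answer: $\frac{1476225}{529} \approx 2790.6$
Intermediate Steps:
$j = - \frac{27}{23}$ ($j = 81 \left(- \frac{1}{69}\right) = - \frac{27}{23} \approx -1.1739$)
$\left(j + 9 \cdot 6\right)^{2} = \left(- \frac{27}{23} + 9 \cdot 6\right)^{2} = \left(- \frac{27}{23} + 54\right)^{2} = \left(\frac{1215}{23}\right)^{2} = \frac{1476225}{529}$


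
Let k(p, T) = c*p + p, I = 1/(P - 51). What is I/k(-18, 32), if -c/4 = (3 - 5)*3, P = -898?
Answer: 1/427050 ≈ 2.3416e-6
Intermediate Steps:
c = 24 (c = -4*(3 - 5)*3 = -(-8)*3 = -4*(-6) = 24)
I = -1/949 (I = 1/(-898 - 51) = 1/(-949) = -1/949 ≈ -0.0010537)
k(p, T) = 25*p (k(p, T) = 24*p + p = 25*p)
I/k(-18, 32) = -1/(949*(25*(-18))) = -1/949/(-450) = -1/949*(-1/450) = 1/427050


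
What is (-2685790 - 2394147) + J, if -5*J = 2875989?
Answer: -28275674/5 ≈ -5.6551e+6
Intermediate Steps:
J = -2875989/5 (J = -⅕*2875989 = -2875989/5 ≈ -5.7520e+5)
(-2685790 - 2394147) + J = (-2685790 - 2394147) - 2875989/5 = -5079937 - 2875989/5 = -28275674/5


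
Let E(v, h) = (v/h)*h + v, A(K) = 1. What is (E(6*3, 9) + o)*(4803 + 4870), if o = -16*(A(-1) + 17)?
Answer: -2437596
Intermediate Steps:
o = -288 (o = -16*(1 + 17) = -16*18 = -288)
E(v, h) = 2*v (E(v, h) = (v/h)*h + v = v + v = 2*v)
(E(6*3, 9) + o)*(4803 + 4870) = (2*(6*3) - 288)*(4803 + 4870) = (2*18 - 288)*9673 = (36 - 288)*9673 = -252*9673 = -2437596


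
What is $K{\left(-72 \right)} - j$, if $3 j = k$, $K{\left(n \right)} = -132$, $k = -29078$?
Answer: $\frac{28682}{3} \approx 9560.7$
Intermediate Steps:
$j = - \frac{29078}{3}$ ($j = \frac{1}{3} \left(-29078\right) = - \frac{29078}{3} \approx -9692.7$)
$K{\left(-72 \right)} - j = -132 - - \frac{29078}{3} = -132 + \frac{29078}{3} = \frac{28682}{3}$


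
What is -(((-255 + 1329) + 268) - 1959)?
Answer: 617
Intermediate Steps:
-(((-255 + 1329) + 268) - 1959) = -((1074 + 268) - 1959) = -(1342 - 1959) = -1*(-617) = 617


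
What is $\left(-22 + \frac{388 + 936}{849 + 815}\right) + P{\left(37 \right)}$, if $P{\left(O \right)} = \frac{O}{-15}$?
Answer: $- \frac{147707}{6240} \approx -23.671$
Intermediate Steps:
$P{\left(O \right)} = - \frac{O}{15}$ ($P{\left(O \right)} = O \left(- \frac{1}{15}\right) = - \frac{O}{15}$)
$\left(-22 + \frac{388 + 936}{849 + 815}\right) + P{\left(37 \right)} = \left(-22 + \frac{388 + 936}{849 + 815}\right) - \frac{37}{15} = \left(-22 + \frac{1324}{1664}\right) - \frac{37}{15} = \left(-22 + 1324 \cdot \frac{1}{1664}\right) - \frac{37}{15} = \left(-22 + \frac{331}{416}\right) - \frac{37}{15} = - \frac{8821}{416} - \frac{37}{15} = - \frac{147707}{6240}$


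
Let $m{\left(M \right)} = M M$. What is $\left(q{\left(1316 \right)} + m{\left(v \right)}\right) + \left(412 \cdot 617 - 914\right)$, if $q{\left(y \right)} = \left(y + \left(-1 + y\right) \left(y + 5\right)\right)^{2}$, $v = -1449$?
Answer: $3022144694652$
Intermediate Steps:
$m{\left(M \right)} = M^{2}$
$q{\left(y \right)} = \left(y + \left(-1 + y\right) \left(5 + y\right)\right)^{2}$
$\left(q{\left(1316 \right)} + m{\left(v \right)}\right) + \left(412 \cdot 617 - 914\right) = \left(\left(-5 + 1316^{2} + 5 \cdot 1316\right)^{2} + \left(-1449\right)^{2}\right) + \left(412 \cdot 617 - 914\right) = \left(\left(-5 + 1731856 + 6580\right)^{2} + 2099601\right) + \left(254204 - 914\right) = \left(1738431^{2} + 2099601\right) + 253290 = \left(3022142341761 + 2099601\right) + 253290 = 3022144441362 + 253290 = 3022144694652$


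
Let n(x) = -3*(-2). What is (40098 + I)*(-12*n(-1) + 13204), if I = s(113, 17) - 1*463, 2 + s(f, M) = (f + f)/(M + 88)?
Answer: 7807332316/15 ≈ 5.2049e+8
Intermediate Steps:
s(f, M) = -2 + 2*f/(88 + M) (s(f, M) = -2 + (f + f)/(M + 88) = -2 + (2*f)/(88 + M) = -2 + 2*f/(88 + M))
n(x) = 6
I = -48599/105 (I = 2*(-88 + 113 - 1*17)/(88 + 17) - 1*463 = 2*(-88 + 113 - 17)/105 - 463 = 2*(1/105)*8 - 463 = 16/105 - 463 = -48599/105 ≈ -462.85)
(40098 + I)*(-12*n(-1) + 13204) = (40098 - 48599/105)*(-12*6 + 13204) = 4161691*(-72 + 13204)/105 = (4161691/105)*13132 = 7807332316/15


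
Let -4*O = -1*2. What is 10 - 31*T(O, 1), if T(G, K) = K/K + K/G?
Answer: -83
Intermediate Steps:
O = ½ (O = -(-1)*2/4 = -¼*(-2) = ½ ≈ 0.50000)
T(G, K) = 1 + K/G
10 - 31*T(O, 1) = 10 - 31*(½ + 1)/½ = 10 - 62*3/2 = 10 - 31*3 = 10 - 93 = -83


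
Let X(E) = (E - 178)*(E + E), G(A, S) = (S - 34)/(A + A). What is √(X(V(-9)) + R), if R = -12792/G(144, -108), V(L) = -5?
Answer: √140010438/71 ≈ 166.66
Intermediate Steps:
G(A, S) = (-34 + S)/(2*A) (G(A, S) = (-34 + S)/((2*A)) = (-34 + S)*(1/(2*A)) = (-34 + S)/(2*A))
X(E) = 2*E*(-178 + E) (X(E) = (-178 + E)*(2*E) = 2*E*(-178 + E))
R = 1842048/71 (R = -12792*288/(-34 - 108) = -12792/((½)*(1/144)*(-142)) = -12792/(-71/144) = -12792*(-144/71) = 1842048/71 ≈ 25944.)
√(X(V(-9)) + R) = √(2*(-5)*(-178 - 5) + 1842048/71) = √(2*(-5)*(-183) + 1842048/71) = √(1830 + 1842048/71) = √(1971978/71) = √140010438/71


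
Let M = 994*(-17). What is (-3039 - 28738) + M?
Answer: -48675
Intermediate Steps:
M = -16898
(-3039 - 28738) + M = (-3039 - 28738) - 16898 = -31777 - 16898 = -48675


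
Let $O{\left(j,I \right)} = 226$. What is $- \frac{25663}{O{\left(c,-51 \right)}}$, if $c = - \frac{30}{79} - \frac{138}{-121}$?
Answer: $- \frac{25663}{226} \approx -113.55$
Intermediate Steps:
$c = \frac{7272}{9559}$ ($c = \left(-30\right) \frac{1}{79} - - \frac{138}{121} = - \frac{30}{79} + \frac{138}{121} = \frac{7272}{9559} \approx 0.76075$)
$- \frac{25663}{O{\left(c,-51 \right)}} = - \frac{25663}{226}$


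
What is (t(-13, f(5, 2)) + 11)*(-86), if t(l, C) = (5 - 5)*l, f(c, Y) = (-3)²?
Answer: -946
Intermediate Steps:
f(c, Y) = 9
t(l, C) = 0 (t(l, C) = 0*l = 0)
(t(-13, f(5, 2)) + 11)*(-86) = (0 + 11)*(-86) = 11*(-86) = -946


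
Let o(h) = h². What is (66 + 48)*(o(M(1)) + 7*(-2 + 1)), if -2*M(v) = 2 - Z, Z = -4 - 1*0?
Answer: 228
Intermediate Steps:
Z = -4 (Z = -4 + 0 = -4)
M(v) = -3 (M(v) = -(2 - 1*(-4))/2 = -(2 + 4)/2 = -½*6 = -3)
(66 + 48)*(o(M(1)) + 7*(-2 + 1)) = (66 + 48)*((-3)² + 7*(-2 + 1)) = 114*(9 + 7*(-1)) = 114*(9 - 7) = 114*2 = 228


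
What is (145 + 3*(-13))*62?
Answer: 6572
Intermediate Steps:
(145 + 3*(-13))*62 = (145 - 39)*62 = 106*62 = 6572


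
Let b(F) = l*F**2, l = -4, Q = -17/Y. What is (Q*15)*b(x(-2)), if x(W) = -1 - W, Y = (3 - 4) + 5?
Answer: 255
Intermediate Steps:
Y = 4 (Y = -1 + 5 = 4)
Q = -17/4 ≈ -4.2500
b(F) = -4*F**2
(Q*15)*b(x(-2)) = (-17/4*15)*(-4*(-1 - 1*(-2))**2) = -(-255)*(-1 + 2)**2 = -(-255)*1**2 = -(-255) = -255/4*(-4) = 255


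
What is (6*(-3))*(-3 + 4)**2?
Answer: -18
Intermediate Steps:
(6*(-3))*(-3 + 4)**2 = -18*1**2 = -18*1 = -18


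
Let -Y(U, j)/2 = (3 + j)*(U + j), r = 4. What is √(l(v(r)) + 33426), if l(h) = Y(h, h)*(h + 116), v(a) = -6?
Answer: 3*√2834 ≈ 159.71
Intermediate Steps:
Y(U, j) = -2*(3 + j)*(U + j)
l(h) = (116 + h)*(-12*h - 4*h²) (l(h) = (-6*h - 6*h - 2*h² - 2*h*h)*(h + 116) = (-6*h - 6*h - 2*h² - 2*h²)*(116 + h) = (-12*h - 4*h²)*(116 + h) = (116 + h)*(-12*h - 4*h²))
√(l(v(r)) + 33426) = √(-4*(-6)*(3 - 6)*(116 - 6) + 33426) = √(-4*(-6)*(-3)*110 + 33426) = √(-7920 + 33426) = √25506 = 3*√2834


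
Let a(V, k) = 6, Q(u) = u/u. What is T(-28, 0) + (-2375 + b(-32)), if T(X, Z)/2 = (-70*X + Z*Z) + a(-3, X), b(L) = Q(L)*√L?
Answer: 1557 + 4*I*√2 ≈ 1557.0 + 5.6569*I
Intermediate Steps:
Q(u) = 1
b(L) = √L (b(L) = 1*√L = √L)
T(X, Z) = 12 - 140*X + 2*Z² (T(X, Z) = 2*((-70*X + Z*Z) + 6) = 2*((-70*X + Z²) + 6) = 2*((Z² - 70*X) + 6) = 2*(6 + Z² - 70*X) = 12 - 140*X + 2*Z²)
T(-28, 0) + (-2375 + b(-32)) = (12 - 140*(-28) + 2*0²) + (-2375 + √(-32)) = (12 + 3920 + 2*0) + (-2375 + 4*I*√2) = (12 + 3920 + 0) + (-2375 + 4*I*√2) = 3932 + (-2375 + 4*I*√2) = 1557 + 4*I*√2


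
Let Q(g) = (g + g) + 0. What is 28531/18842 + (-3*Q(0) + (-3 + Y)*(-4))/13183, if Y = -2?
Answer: 376501013/248394086 ≈ 1.5157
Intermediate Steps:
Q(g) = 2*g (Q(g) = 2*g + 0 = 2*g)
28531/18842 + (-3*Q(0) + (-3 + Y)*(-4))/13183 = 28531/18842 + (-6*0 + (-3 - 2)*(-4))/13183 = 28531*(1/18842) + (-3*0 - 5*(-4))*(1/13183) = 28531/18842 + (0 + 20)*(1/13183) = 28531/18842 + 20*(1/13183) = 28531/18842 + 20/13183 = 376501013/248394086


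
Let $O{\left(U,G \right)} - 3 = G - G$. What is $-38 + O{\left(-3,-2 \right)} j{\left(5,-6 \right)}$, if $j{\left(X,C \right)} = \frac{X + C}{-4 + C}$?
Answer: $- \frac{377}{10} \approx -37.7$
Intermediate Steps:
$j{\left(X,C \right)} = \frac{C + X}{-4 + C}$
$O{\left(U,G \right)} = 3$ ($O{\left(U,G \right)} = 3 + \left(G - G\right) = 3 + 0 = 3$)
$-38 + O{\left(-3,-2 \right)} j{\left(5,-6 \right)} = -38 + 3 \frac{-6 + 5}{-4 - 6} = -38 + 3 \frac{1}{-10} \left(-1\right) = -38 + 3 \left(\left(- \frac{1}{10}\right) \left(-1\right)\right) = -38 + 3 \cdot \frac{1}{10} = -38 + \frac{3}{10} = - \frac{377}{10}$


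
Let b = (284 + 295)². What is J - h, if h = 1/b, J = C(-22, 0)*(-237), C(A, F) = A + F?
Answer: 1747946573/335241 ≈ 5214.0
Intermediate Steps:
b = 335241 (b = 579² = 335241)
J = 5214 (J = (-22 + 0)*(-237) = -22*(-237) = 5214)
h = 1/335241 ≈ 2.9829e-6
J - h = 5214 - 1*1/335241 = 5214 - 1/335241 = 1747946573/335241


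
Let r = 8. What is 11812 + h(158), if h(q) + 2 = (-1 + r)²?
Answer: 11859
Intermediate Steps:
h(q) = 47 (h(q) = -2 + (-1 + 8)² = -2 + 7² = -2 + 49 = 47)
11812 + h(158) = 11812 + 47 = 11859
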